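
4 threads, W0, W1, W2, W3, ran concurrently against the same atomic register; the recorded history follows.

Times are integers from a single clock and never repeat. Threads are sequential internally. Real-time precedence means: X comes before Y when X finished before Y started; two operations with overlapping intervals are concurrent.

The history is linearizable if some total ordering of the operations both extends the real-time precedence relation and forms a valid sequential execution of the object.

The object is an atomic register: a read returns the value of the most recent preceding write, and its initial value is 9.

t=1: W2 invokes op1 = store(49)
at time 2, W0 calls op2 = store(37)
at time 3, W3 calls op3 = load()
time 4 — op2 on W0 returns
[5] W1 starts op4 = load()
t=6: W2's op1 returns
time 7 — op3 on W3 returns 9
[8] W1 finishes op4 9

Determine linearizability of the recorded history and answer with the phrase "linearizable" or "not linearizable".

prefix check: 1..7 passes, 1..8 fails once op4's time-8 response joins
the 4 completed operations admit 12 real-time orders; each fails the atomic register replay
take op1, op2, op3, op4: step 3 already fails, because op3 load() → 9 cannot occur there
take op1, op2, op4, op3: step 3 already fails, because op4 load() → 9 cannot occur there

not linearizable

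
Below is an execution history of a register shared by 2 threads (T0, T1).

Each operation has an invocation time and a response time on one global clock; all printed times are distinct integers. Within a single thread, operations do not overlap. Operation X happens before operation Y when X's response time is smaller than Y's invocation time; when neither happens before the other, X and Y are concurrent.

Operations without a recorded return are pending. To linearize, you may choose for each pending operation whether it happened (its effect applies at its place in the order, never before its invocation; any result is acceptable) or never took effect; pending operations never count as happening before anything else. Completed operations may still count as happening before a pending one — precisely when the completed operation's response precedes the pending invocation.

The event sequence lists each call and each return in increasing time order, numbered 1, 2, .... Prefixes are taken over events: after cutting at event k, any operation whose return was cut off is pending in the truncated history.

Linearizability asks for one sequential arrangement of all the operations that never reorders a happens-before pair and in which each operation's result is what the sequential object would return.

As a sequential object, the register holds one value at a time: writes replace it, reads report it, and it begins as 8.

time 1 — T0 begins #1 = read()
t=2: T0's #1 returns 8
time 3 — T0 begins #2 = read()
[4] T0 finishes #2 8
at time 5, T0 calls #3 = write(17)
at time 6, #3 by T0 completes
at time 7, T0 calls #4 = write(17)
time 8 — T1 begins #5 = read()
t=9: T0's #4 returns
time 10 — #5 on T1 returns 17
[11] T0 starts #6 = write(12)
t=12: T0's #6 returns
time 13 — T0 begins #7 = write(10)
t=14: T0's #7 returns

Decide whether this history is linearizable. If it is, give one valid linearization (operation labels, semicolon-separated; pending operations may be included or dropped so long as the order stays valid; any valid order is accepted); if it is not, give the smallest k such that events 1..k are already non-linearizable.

step 1: #1 read() → 8 — value 8
step 2: #2 read() → 8 — value 8
step 3: #3 write(17) — value 17
step 4: #4 write(17) — value 17
step 5: #5 read() → 17 — value 17
step 6: #6 write(12) — value 12
step 7: #7 write(10) — value 10

linearizable — witness: #1; #2; #3; #4; #5; #6; #7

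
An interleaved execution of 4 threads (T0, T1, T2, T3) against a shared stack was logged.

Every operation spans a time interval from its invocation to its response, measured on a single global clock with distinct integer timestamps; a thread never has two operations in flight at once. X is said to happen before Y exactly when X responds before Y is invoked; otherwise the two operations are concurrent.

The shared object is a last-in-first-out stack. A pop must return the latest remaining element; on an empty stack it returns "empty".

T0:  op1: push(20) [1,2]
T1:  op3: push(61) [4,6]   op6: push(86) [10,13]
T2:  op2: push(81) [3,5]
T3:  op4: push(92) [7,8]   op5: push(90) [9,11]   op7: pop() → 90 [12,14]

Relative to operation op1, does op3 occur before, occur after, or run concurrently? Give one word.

after

op3 spans [4,6], op1 spans [1,2]
resp(op1)=2 < inv(op3)=4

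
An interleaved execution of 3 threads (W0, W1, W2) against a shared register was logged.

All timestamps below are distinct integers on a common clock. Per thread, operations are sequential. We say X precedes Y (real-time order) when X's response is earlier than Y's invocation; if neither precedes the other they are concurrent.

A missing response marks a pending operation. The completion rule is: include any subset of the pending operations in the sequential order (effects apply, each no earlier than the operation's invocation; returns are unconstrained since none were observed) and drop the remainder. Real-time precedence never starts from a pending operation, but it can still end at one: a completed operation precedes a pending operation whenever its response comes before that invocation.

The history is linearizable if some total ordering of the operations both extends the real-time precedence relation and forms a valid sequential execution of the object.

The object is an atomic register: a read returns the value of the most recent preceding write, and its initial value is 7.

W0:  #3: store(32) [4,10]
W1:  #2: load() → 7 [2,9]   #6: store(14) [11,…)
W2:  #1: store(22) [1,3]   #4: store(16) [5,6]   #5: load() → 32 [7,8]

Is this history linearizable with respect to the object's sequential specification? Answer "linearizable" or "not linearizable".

one valid linearization: #2, #1, #4, #3, #5
step 1: #2 load() → 7 — value 7
step 2: #1 store(22) — value 22
step 3: #4 store(16) — value 16
step 4: #3 store(32) — value 32
step 5: #5 load() → 32 — value 32

linearizable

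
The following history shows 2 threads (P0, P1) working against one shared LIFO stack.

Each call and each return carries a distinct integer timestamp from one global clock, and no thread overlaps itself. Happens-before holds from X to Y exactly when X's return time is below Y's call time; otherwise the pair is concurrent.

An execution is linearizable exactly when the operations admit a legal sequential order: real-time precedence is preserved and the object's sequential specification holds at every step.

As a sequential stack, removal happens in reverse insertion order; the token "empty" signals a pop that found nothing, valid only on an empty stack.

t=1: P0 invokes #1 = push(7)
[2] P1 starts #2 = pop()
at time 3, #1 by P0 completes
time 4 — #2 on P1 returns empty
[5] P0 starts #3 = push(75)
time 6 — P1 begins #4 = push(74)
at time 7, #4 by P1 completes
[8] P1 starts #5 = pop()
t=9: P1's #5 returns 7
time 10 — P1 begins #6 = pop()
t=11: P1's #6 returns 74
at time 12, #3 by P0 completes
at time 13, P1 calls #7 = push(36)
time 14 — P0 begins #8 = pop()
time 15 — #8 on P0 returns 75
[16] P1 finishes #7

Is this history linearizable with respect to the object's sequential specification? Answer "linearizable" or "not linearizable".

cut after 8 events: linearizable; cut after 9 events (#5 responds, time 9): not linearizable
the 4 completed operations admit 2 real-time orders; each fails the LIFO stack replay
including or dropping the 1 pending operation (#3) in any combination fails
take #1, #2, #4, #5 (pending dropped): step 2 already fails, because #2 pop() → empty cannot occur there
take #2, #1, #4, #5 (pending dropped): step 4 already fails, because #5 pop() → 7 cannot occur there

not linearizable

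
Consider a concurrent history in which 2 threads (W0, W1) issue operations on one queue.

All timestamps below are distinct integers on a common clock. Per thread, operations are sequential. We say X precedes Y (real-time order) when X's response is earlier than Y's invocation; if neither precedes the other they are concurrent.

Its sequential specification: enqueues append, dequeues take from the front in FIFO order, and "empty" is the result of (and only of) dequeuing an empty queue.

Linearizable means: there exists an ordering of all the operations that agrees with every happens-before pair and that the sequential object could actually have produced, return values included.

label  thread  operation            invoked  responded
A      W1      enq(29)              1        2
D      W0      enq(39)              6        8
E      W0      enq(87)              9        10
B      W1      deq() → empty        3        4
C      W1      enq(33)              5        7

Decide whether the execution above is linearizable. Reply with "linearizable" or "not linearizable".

the violation lands at event 4, B's response at time 4: events 1..3 linearize, events 1..4 do not
exactly one order of the 2 completed ops respects real time; the queue replay fails
take A, B: step 2 already fails, because B deq() → empty cannot occur there

not linearizable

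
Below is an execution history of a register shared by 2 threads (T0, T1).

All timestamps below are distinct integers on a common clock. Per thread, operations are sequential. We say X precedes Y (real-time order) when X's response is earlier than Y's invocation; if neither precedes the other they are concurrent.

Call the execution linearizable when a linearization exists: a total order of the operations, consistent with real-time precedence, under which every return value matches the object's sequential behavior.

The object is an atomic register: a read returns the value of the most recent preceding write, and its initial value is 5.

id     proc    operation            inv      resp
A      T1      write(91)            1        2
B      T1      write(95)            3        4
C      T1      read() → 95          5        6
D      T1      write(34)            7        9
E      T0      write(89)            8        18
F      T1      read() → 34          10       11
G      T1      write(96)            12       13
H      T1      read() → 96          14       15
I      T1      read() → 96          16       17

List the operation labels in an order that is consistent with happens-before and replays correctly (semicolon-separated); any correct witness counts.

1. A write(91), leaving value 91
2. B write(95), leaving value 95
3. C read() → 95, leaving value 95
4. D write(34), leaving value 34
5. F read() → 34, leaving value 34
6. E write(89), leaving value 89
7. G write(96), leaving value 96
8. H read() → 96, leaving value 96
9. I read() → 96, leaving value 96

A; B; C; D; F; E; G; H; I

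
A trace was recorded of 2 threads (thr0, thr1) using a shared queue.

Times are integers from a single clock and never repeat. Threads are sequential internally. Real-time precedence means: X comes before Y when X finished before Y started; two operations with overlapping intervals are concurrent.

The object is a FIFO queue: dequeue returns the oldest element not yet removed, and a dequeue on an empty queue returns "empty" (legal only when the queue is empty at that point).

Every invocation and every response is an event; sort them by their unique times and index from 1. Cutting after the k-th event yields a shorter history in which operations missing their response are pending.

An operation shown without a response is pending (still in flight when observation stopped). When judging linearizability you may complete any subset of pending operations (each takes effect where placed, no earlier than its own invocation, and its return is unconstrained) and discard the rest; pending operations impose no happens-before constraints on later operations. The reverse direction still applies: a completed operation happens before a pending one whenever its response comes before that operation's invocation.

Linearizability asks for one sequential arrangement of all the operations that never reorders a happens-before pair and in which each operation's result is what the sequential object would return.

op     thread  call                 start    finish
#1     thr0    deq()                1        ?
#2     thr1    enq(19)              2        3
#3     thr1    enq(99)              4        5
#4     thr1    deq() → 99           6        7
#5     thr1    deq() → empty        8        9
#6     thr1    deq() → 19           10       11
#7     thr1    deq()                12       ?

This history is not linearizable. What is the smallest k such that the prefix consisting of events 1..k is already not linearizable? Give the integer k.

11

events 1..10 are linearizable; a witness order is #2, #1, #3, #4, #5:
step 1: #2 enq(19) — queue <19>
step 2: #1 deq() (pending, included) — queue <>
step 3: #3 enq(99) — queue <99>
step 4: #4 deq() → 99 — queue <>
step 5: #5 deq() → empty — queue <>
once event 11 joins (#6's response, time 11), exhaustive search finds no witness
no escape via the 1 pending operation (#1): every completion choice fails
for example #2, #3, #4, #5, #6 (pending dropped) fails at step 3: #4 deq() → 99 is not legal there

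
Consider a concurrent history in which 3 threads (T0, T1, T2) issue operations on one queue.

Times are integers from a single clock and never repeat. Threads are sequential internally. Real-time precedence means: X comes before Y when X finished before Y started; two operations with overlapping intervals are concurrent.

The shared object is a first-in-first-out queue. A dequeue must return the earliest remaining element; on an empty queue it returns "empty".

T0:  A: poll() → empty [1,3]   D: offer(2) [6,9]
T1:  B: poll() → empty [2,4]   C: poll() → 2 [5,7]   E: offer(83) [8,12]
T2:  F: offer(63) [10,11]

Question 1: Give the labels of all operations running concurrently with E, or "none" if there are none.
D, F

concurrent with E ([8,12]): every op whose interval crosses 8..12
A [1,3]: before
B [2,4]: before
C [5,7]: before
D [6,9]: concurrent
F [10,11]: concurrent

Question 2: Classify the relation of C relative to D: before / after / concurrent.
concurrent

C spans [5,7], D spans [6,9]
the intervals overlap in both directions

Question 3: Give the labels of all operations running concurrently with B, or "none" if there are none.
A

B spans [2,4]: anything still running between times 2 and 4 counts as concurrent
A [1,3]: concurrent
C [5,7]: after
D [6,9]: after
E [8,12]: after
F [10,11]: after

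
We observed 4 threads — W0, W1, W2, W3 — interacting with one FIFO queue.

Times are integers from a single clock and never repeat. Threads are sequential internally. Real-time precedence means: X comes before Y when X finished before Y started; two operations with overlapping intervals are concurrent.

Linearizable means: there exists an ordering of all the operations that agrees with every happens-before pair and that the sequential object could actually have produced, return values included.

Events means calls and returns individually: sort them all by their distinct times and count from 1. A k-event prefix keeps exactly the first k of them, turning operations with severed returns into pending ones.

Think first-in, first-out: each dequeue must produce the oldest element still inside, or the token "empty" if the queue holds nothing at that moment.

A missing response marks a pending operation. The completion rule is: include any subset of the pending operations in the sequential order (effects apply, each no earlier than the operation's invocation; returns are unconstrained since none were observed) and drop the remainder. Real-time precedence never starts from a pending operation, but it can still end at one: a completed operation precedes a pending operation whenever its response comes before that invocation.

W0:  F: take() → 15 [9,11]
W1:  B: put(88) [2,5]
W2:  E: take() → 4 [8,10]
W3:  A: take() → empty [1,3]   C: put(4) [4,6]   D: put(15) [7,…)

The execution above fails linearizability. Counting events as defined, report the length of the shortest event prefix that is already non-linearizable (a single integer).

11

one valid order for events 1..10 is A, B, C, D, F, E:
step 1: A take() → empty — queue <>
step 2: B put(88) — queue <88>
step 3: C put(4) — queue <88,4>
step 4: D put(15) (pending, included) — queue <88,4,15>
step 5: F take() (pending, included) — queue <4,15>
step 6: E take() → 4 — queue <15>
at event 11 (F's time-11 response) nothing linearizes any more
include/drop combinations of the 1 pending operation (D) were all tried; none helps
take A, B, C, E, F (pending dropped): step 4 already fails, because E take() → 4 cannot occur there
take A, B, C, F, E (pending dropped): step 4 already fails, because F take() → 15 cannot occur there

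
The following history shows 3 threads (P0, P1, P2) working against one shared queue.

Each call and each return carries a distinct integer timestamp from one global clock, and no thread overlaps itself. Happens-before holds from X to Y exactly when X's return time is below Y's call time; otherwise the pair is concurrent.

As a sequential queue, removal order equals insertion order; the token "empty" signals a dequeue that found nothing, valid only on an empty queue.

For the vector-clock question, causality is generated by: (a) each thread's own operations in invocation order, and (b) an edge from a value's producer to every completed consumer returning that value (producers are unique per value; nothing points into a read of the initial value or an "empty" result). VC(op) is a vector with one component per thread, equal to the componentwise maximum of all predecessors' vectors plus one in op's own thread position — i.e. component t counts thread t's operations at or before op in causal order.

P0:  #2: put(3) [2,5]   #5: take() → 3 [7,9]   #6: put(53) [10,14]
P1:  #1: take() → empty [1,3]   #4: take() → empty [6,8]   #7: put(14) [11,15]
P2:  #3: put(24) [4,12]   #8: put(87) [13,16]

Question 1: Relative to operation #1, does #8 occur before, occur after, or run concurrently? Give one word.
after

#8 spans [13,16], #1 spans [1,3]
resp(#1)=3 < inv(#8)=13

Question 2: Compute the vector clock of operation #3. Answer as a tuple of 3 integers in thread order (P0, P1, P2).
(0, 0, 1)

root op #3, invoked 4: fresh clock plus P2's own tick → (0, 0, 1)
root op #1, invoked 1: fresh clock plus P1's own tick → (0, 1, 0)
root op #2, invoked 2: fresh clock plus P0's own tick → (1, 0, 0)
merge at #8 (invoked 13): VC(#3)=(0, 0, 1), own-thread bump on P2 → (0, 0, 2)
merge at #4 (invoked 6): VC(#1)=(0, 1, 0), own-thread bump on P1 → (0, 2, 0)
merge at #5 (invoked 7): VC(#2)=(1, 0, 0), own-thread bump on P0 → (2, 0, 0)
merge at #7 (invoked 11): VC(#4)=(0, 2, 0), own-thread bump on P1 → (0, 3, 0)
merge at #6 (invoked 10): VC(#5)=(2, 0, 0), own-thread bump on P0 → (3, 0, 0)
target: VC(#3) = (0, 0, 1)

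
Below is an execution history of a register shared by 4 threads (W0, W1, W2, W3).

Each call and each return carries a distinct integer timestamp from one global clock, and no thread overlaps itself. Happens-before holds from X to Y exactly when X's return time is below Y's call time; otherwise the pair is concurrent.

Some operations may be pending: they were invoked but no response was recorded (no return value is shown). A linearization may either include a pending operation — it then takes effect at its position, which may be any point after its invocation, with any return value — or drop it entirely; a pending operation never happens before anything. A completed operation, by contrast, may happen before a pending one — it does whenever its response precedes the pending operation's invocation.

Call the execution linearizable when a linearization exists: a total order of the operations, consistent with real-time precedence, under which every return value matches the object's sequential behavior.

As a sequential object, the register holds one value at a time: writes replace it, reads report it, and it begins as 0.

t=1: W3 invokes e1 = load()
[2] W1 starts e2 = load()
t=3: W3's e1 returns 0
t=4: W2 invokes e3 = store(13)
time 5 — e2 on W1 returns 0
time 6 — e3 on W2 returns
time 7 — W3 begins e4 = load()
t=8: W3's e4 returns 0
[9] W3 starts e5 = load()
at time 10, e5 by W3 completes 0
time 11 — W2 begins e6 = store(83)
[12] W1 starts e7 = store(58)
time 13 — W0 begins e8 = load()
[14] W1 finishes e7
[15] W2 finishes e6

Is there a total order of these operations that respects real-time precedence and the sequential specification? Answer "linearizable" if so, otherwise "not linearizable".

not linearizable

already the first 8 events (up to e4's response at time 8) admit no linearization; the first 7 still do
real-time-consistent orders of the 4 completed operations: 3 — all fail the register replay
for example e1, e2, e3, e4 fails at step 4: e4 load() → 0 is not legal there
for example e1, e3, e2, e4 fails at step 3: e2 load() → 0 is not legal there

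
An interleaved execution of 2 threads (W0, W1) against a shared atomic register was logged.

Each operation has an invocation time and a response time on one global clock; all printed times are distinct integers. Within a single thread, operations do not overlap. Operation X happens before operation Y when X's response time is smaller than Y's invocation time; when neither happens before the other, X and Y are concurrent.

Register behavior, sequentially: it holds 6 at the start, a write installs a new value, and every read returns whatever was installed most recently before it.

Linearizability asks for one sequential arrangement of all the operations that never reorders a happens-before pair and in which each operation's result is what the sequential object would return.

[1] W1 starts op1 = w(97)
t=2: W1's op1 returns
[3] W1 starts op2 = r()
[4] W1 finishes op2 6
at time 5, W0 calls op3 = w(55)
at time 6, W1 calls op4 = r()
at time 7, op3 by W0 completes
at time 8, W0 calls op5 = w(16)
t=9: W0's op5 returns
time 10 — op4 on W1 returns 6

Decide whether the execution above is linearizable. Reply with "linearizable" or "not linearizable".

prefix check: 1..3 passes, 1..4 fails once op2's time-4 response joins
exactly one order of the 2 completed ops respects real time; the atomic register replay fails
for example op1, op2 fails at step 2: op2 r() → 6 is not legal there

not linearizable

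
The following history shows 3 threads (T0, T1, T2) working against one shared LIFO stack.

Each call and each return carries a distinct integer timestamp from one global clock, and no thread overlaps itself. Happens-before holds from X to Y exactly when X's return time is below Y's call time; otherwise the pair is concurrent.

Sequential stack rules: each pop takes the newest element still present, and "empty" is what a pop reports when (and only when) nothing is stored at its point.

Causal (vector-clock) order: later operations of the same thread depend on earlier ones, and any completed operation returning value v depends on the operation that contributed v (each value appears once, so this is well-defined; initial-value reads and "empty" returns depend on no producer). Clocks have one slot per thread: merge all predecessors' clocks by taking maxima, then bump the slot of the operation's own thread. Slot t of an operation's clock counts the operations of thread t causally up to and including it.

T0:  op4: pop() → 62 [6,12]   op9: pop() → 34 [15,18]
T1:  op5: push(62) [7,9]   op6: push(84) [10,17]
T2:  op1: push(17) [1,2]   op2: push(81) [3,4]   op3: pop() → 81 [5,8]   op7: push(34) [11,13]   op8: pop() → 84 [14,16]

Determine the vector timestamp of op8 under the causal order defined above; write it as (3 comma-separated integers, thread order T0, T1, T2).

(0, 2, 5)

no predecessors for op1 (invoked 1): T2 increments from zero → (0, 0, 1)
no predecessors for op5 (invoked 7): T1 increments from zero → (0, 1, 0)
merge at op2 (invoked 3): VC(op1)=(0, 0, 1), own-thread bump on T2 → (0, 0, 2)
merge at op6 (invoked 10): VC(op5)=(0, 1, 0), own-thread bump on T1 → (0, 2, 0)
merge at op4 (invoked 6): VC(op5)=(0, 1, 0), own-thread bump on T0 → (1, 1, 0)
merge at op3 (invoked 5): VC(op2)=(0, 0, 2), own-thread bump on T2 → (0, 0, 3)
merge at op7 (invoked 11): VC(op3)=(0, 0, 3), own-thread bump on T2 → (0, 0, 4)
merge at op8 (invoked 14): VC(op6)=(0, 2, 0), VC(op7)=(0, 0, 4), own-thread bump on T2 → (0, 2, 5)
merge at op9 (invoked 15): VC(op4)=(1, 1, 0), VC(op7)=(0, 0, 4), own-thread bump on T0 → (2, 1, 4)
target: VC(op8) = (0, 2, 5)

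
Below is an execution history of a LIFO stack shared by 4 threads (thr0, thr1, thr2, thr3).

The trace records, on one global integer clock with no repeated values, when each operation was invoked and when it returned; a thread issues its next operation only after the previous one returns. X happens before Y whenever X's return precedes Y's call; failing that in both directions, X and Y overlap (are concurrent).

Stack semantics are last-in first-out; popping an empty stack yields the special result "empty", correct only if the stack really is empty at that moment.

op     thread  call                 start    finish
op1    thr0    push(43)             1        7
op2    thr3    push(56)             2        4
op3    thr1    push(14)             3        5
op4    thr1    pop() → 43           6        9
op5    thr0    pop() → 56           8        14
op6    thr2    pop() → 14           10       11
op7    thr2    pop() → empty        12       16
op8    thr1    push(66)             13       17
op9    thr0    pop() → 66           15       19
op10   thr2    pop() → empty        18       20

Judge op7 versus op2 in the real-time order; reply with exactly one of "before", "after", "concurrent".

after

op7 spans [12,16], op2 spans [2,4]
resp(op2)=4 < inv(op7)=12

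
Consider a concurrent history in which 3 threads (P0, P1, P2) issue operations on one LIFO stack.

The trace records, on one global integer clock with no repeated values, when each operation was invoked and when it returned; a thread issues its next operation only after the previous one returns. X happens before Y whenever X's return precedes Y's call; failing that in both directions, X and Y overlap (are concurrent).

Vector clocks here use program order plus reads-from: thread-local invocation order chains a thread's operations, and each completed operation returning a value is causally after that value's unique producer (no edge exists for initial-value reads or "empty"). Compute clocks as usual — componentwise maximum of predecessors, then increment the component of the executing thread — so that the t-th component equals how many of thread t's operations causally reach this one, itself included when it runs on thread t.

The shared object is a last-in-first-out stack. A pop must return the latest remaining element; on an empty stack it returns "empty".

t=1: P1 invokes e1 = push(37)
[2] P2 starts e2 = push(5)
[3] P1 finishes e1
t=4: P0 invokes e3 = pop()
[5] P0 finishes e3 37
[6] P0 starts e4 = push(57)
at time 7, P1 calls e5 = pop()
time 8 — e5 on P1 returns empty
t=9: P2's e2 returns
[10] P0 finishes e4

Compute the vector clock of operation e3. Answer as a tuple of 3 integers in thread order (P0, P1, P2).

no predecessors for e2 (invoked 2): P2 increments from zero → (0, 0, 1)
no predecessors for e1 (invoked 1): P1 increments from zero → (0, 1, 0)
VC(e5, invoked at 7): max of VC(e1)=(0, 1, 0), then +1 on thread P1 → (0, 2, 0)
VC(e3, invoked at 4): max of VC(e1)=(0, 1, 0), then +1 on thread P0 → (1, 1, 0)
VC(e4, invoked at 6): max of VC(e3)=(1, 1, 0), then +1 on thread P0 → (2, 1, 0)
target: VC(e3) = (1, 1, 0)

(1, 1, 0)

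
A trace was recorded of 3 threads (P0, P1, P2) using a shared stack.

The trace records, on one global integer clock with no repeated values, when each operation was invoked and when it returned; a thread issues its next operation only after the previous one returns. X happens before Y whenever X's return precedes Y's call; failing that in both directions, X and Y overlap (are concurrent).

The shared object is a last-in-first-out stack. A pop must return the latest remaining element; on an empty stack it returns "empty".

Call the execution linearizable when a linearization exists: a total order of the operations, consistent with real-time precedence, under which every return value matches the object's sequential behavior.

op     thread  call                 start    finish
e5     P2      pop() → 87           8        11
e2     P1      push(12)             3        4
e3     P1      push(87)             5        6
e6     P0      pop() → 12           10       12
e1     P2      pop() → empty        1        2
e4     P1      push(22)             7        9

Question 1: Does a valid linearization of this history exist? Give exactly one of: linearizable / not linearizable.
events 1..11 are fine; event 12 — the response of e6 at time 12 — makes the prefix non-linearizable
no legal order exists: 3 real-time-consistent candidates over 6 completed stack operations, all rejected
one such order, e1, e2, e3, e4, e5, e6, breaks at step 5 where e5 pop() → 87 is illegal
one such order, e1, e2, e3, e4, e6, e5, breaks at step 5 where e6 pop() → 12 is illegal

not linearizable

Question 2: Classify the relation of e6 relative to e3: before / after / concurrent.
e6 spans [10,12], e3 spans [5,6]
resp(e3)=6 < inv(e6)=10

after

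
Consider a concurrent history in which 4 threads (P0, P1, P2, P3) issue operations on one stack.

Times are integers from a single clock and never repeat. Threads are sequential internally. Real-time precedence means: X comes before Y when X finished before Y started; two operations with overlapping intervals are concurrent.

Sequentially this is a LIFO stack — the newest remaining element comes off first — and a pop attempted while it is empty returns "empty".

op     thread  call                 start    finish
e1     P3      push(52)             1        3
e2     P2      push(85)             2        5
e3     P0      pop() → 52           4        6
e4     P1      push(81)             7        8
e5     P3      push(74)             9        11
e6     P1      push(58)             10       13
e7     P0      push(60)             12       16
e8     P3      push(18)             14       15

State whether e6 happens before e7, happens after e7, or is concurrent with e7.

concurrent

e6 spans [10,13], e7 spans [12,16]
the intervals overlap in both directions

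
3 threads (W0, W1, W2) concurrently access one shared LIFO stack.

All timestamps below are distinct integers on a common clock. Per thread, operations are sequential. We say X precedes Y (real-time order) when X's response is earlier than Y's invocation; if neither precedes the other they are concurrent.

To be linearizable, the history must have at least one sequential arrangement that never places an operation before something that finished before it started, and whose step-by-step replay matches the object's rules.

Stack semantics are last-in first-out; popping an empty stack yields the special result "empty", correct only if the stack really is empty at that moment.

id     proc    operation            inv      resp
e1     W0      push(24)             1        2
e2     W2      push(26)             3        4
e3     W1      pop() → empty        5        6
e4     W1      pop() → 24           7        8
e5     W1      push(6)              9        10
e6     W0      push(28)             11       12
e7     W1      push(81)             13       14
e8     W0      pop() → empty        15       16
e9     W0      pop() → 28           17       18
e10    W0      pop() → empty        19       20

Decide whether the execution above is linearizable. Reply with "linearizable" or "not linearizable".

not linearizable

events 1..5 are fine; event 6 — the response of e3 at time 6 — makes the prefix non-linearizable
the sole real-time-consistent order of 3 completed operations fails the LIFO stack replay
one such order, e1, e2, e3, breaks at step 3 where e3 pop() → empty is illegal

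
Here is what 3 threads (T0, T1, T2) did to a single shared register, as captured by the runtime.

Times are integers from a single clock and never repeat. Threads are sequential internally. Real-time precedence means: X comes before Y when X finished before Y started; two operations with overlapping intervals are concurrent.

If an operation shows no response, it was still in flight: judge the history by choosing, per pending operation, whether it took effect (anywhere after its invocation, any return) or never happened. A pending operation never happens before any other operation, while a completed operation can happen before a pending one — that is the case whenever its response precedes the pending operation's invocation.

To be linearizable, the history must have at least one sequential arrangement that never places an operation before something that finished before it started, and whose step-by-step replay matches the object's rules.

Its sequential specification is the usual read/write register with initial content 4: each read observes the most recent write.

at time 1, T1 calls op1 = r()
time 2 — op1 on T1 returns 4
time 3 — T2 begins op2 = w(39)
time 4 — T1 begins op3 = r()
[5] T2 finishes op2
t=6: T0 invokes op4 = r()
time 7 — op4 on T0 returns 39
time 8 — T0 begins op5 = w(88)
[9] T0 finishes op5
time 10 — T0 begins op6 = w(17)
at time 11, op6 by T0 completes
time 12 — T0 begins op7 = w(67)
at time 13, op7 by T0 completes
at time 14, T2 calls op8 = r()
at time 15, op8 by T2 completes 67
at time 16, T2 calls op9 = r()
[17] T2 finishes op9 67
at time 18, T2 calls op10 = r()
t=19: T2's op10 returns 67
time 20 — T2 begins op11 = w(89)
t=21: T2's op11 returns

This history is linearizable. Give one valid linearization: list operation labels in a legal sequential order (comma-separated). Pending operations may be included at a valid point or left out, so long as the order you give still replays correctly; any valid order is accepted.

step 1: op1 r() → 4 — value 4
step 2: op2 w(39) — value 39
step 3: op3 r() (pending, included) — value 39
step 4: op4 r() → 39 — value 39
step 5: op5 w(88) — value 88
step 6: op6 w(17) — value 17
step 7: op7 w(67) — value 67
step 8: op8 r() → 67 — value 67
step 9: op9 r() → 67 — value 67
step 10: op10 r() → 67 — value 67
step 11: op11 w(89) — value 89

op1, op2, op3, op4, op5, op6, op7, op8, op9, op10, op11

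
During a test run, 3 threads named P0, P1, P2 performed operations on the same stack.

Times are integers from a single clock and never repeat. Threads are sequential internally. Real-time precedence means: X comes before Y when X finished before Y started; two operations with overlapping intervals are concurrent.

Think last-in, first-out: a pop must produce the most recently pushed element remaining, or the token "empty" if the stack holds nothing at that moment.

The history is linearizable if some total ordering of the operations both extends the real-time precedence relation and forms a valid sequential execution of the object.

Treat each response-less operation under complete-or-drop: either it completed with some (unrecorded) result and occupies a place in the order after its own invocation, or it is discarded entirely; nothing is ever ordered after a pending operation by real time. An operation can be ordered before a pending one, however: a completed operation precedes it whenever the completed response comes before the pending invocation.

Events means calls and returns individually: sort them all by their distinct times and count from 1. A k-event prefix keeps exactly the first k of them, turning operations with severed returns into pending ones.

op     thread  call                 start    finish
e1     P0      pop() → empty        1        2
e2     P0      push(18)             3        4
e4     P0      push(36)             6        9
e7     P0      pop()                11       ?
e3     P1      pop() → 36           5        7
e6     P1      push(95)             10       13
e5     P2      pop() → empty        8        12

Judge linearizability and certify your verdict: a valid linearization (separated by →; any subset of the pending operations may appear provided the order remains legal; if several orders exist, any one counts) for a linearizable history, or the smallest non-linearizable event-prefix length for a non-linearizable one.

linearizable — witness: e1 → e2 → e4 → e3 → e7 → e5 → e6

step 1: e1 pop() → empty — stack <>
step 2: e2 push(18) — stack <18>
step 3: e4 push(36) — stack <18,36>
step 4: e3 pop() → 36 — stack <18>
step 5: e7 pop() (pending, included) — stack <>
step 6: e5 pop() → empty — stack <>
step 7: e6 push(95) — stack <95>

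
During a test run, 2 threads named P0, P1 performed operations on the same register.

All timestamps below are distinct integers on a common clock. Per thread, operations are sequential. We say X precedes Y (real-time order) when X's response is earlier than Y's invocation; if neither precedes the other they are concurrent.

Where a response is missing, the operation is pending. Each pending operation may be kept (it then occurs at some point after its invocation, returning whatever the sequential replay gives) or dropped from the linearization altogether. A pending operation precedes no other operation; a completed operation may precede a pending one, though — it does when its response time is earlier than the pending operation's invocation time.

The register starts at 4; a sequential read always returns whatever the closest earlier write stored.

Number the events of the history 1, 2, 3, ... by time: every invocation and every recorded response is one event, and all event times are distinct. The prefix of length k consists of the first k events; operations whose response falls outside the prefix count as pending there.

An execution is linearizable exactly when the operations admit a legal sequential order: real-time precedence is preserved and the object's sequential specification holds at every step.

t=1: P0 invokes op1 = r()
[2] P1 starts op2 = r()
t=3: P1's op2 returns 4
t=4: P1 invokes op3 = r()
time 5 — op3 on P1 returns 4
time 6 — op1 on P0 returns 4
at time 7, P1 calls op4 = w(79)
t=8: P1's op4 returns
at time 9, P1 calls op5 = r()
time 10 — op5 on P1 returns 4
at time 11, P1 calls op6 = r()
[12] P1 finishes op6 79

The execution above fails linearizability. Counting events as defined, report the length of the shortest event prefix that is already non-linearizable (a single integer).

events 1..9 are linearizable; a witness order is op1, op2, op3, op4:
step 1: op1 r() → 4 — value 4
step 2: op2 r() → 4 — value 4
step 3: op3 r() → 4 — value 4
step 4: op4 w(79) — value 79
at event 10 (op5's time-10 response) nothing linearizes any more
one such order, op1, op2, op3, op4, op5, breaks at step 5 where op5 r() → 4 is illegal
one such order, op2, op1, op3, op4, op5, breaks at step 5 where op5 r() → 4 is illegal

10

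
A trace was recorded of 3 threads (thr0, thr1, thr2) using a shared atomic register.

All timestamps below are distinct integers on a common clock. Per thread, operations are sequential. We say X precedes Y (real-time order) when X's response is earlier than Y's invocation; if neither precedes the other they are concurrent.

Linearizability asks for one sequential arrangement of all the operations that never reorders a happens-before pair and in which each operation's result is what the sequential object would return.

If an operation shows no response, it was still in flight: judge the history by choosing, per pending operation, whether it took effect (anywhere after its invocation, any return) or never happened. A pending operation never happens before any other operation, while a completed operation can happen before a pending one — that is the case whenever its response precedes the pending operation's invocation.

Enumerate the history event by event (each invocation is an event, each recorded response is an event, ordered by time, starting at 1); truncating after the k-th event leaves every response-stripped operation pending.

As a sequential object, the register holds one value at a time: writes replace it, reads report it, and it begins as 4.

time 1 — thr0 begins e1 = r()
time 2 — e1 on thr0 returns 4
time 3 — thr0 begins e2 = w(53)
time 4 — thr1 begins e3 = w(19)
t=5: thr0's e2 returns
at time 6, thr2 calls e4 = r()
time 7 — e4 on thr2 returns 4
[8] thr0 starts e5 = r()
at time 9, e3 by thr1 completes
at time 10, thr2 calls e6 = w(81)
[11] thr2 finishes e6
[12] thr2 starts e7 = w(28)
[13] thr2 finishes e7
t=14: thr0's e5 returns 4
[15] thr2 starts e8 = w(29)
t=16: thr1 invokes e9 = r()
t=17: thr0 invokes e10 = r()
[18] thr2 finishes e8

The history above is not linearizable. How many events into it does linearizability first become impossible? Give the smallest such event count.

events 1..6 are linearizable, e.g. via e1, e2:
after step 1 (e1 r() → 4): value 4
after step 2 (e2 w(53)): value 53
at event 7 (e4's time-7 response) nothing linearizes any more
every completion of the 1 pending operation (e3) was checked; none linearizes
sample order e1, e2, e4 (pending dropped) stalls at step 3 — e4 r() → 4 has no legal effect

7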